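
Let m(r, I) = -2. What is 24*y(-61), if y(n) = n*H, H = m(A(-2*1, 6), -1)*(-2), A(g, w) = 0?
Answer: -5856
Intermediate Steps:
H = 4 (H = -2*(-2) = 4)
y(n) = 4*n (y(n) = n*4 = 4*n)
24*y(-61) = 24*(4*(-61)) = 24*(-244) = -5856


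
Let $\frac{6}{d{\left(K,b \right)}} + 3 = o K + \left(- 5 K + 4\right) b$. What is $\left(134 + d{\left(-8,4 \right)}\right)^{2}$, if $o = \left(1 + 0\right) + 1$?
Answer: $\frac{442849936}{24649} \approx 17966.0$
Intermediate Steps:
$o = 2$ ($o = 1 + 1 = 2$)
$d{\left(K,b \right)} = \frac{6}{-3 + 2 K + b \left(4 - 5 K\right)}$ ($d{\left(K,b \right)} = \frac{6}{-3 + \left(2 K + \left(- 5 K + 4\right) b\right)} = \frac{6}{-3 + \left(2 K + \left(4 - 5 K\right) b\right)} = \frac{6}{-3 + \left(2 K + b \left(4 - 5 K\right)\right)} = \frac{6}{-3 + 2 K + b \left(4 - 5 K\right)}$)
$\left(134 + d{\left(-8,4 \right)}\right)^{2} = \left(134 - \frac{6}{3 - 16 - -16 + 5 \left(-8\right) 4}\right)^{2} = \left(134 - \frac{6}{3 - 16 + 16 - 160}\right)^{2} = \left(134 - \frac{6}{-157}\right)^{2} = \left(134 - - \frac{6}{157}\right)^{2} = \left(134 + \frac{6}{157}\right)^{2} = \left(\frac{21044}{157}\right)^{2} = \frac{442849936}{24649}$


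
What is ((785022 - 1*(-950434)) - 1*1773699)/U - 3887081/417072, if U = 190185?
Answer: -83912731609/8813426480 ≈ -9.5210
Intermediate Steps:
((785022 - 1*(-950434)) - 1*1773699)/U - 3887081/417072 = ((785022 - 1*(-950434)) - 1*1773699)/190185 - 3887081/417072 = ((785022 + 950434) - 1773699)*(1/190185) - 3887081*1/417072 = (1735456 - 1773699)*(1/190185) - 3887081/417072 = -38243*1/190185 - 3887081/417072 = -38243/190185 - 3887081/417072 = -83912731609/8813426480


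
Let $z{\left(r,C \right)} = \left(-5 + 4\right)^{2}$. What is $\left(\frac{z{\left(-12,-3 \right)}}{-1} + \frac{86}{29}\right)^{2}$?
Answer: $\frac{3249}{841} \approx 3.8633$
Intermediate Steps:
$z{\left(r,C \right)} = 1$ ($z{\left(r,C \right)} = \left(-1\right)^{2} = 1$)
$\left(\frac{z{\left(-12,-3 \right)}}{-1} + \frac{86}{29}\right)^{2} = \left(1 \frac{1}{-1} + \frac{86}{29}\right)^{2} = \left(1 \left(-1\right) + 86 \cdot \frac{1}{29}\right)^{2} = \left(-1 + \frac{86}{29}\right)^{2} = \left(\frac{57}{29}\right)^{2} = \frac{3249}{841}$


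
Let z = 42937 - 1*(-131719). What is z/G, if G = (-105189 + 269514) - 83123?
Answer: 87328/40601 ≈ 2.1509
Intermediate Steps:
z = 174656 (z = 42937 + 131719 = 174656)
G = 81202 (G = 164325 - 83123 = 81202)
z/G = 174656/81202 = 174656*(1/81202) = 87328/40601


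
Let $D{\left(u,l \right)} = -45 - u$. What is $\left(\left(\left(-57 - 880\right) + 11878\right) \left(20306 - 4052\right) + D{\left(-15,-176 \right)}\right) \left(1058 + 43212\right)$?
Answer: $7872754741680$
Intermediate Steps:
$\left(\left(\left(-57 - 880\right) + 11878\right) \left(20306 - 4052\right) + D{\left(-15,-176 \right)}\right) \left(1058 + 43212\right) = \left(\left(\left(-57 - 880\right) + 11878\right) \left(20306 - 4052\right) - 30\right) \left(1058 + 43212\right) = \left(\left(\left(-57 - 880\right) + 11878\right) 16254 + \left(-45 + 15\right)\right) 44270 = \left(\left(-937 + 11878\right) 16254 - 30\right) 44270 = \left(10941 \cdot 16254 - 30\right) 44270 = \left(177835014 - 30\right) 44270 = 177834984 \cdot 44270 = 7872754741680$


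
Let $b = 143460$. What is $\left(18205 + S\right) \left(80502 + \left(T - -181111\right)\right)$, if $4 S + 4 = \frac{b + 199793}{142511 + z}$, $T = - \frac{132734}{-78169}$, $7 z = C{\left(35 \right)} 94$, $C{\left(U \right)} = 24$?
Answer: $\frac{212699894199424801167}{44660540444} \approx 4.7626 \cdot 10^{9}$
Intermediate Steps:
$z = \frac{2256}{7}$ ($z = \frac{24 \cdot 94}{7} = \frac{1}{7} \cdot 2256 = \frac{2256}{7} \approx 322.29$)
$T = \frac{18962}{11167}$ ($T = \left(-132734\right) \left(- \frac{1}{78169}\right) = \frac{18962}{11167} \approx 1.698$)
$S = - \frac{1596561}{3999332}$ ($S = -1 + \frac{\left(143460 + 199793\right) \frac{1}{142511 + \frac{2256}{7}}}{4} = -1 + \frac{343253 \frac{1}{\frac{999833}{7}}}{4} = -1 + \frac{343253 \cdot \frac{7}{999833}}{4} = -1 + \frac{1}{4} \cdot \frac{2402771}{999833} = -1 + \frac{2402771}{3999332} = - \frac{1596561}{3999332} \approx -0.39921$)
$\left(18205 + S\right) \left(80502 + \left(T - -181111\right)\right) = \left(18205 - \frac{1596561}{3999332}\right) \left(80502 + \left(\frac{18962}{11167} - -181111\right)\right) = \frac{72806242499 \left(80502 + \left(\frac{18962}{11167} + 181111\right)\right)}{3999332} = \frac{72806242499 \left(80502 + \frac{2022485499}{11167}\right)}{3999332} = \frac{72806242499}{3999332} \cdot \frac{2921451333}{11167} = \frac{212699894199424801167}{44660540444}$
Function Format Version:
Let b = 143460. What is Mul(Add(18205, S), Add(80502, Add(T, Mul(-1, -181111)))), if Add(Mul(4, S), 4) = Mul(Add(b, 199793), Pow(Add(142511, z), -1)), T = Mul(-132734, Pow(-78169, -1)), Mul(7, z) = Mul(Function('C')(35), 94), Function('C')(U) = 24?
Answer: Rational(212699894199424801167, 44660540444) ≈ 4.7626e+9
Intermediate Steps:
z = Rational(2256, 7) (z = Mul(Rational(1, 7), Mul(24, 94)) = Mul(Rational(1, 7), 2256) = Rational(2256, 7) ≈ 322.29)
T = Rational(18962, 11167) (T = Mul(-132734, Rational(-1, 78169)) = Rational(18962, 11167) ≈ 1.6980)
S = Rational(-1596561, 3999332) (S = Add(-1, Mul(Rational(1, 4), Mul(Add(143460, 199793), Pow(Add(142511, Rational(2256, 7)), -1)))) = Add(-1, Mul(Rational(1, 4), Mul(343253, Pow(Rational(999833, 7), -1)))) = Add(-1, Mul(Rational(1, 4), Mul(343253, Rational(7, 999833)))) = Add(-1, Mul(Rational(1, 4), Rational(2402771, 999833))) = Add(-1, Rational(2402771, 3999332)) = Rational(-1596561, 3999332) ≈ -0.39921)
Mul(Add(18205, S), Add(80502, Add(T, Mul(-1, -181111)))) = Mul(Add(18205, Rational(-1596561, 3999332)), Add(80502, Add(Rational(18962, 11167), Mul(-1, -181111)))) = Mul(Rational(72806242499, 3999332), Add(80502, Add(Rational(18962, 11167), 181111))) = Mul(Rational(72806242499, 3999332), Add(80502, Rational(2022485499, 11167))) = Mul(Rational(72806242499, 3999332), Rational(2921451333, 11167)) = Rational(212699894199424801167, 44660540444)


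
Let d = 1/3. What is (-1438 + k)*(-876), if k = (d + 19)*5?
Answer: 1175008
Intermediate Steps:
d = ⅓ ≈ 0.33333
k = 290/3 (k = (⅓ + 19)*5 = (58/3)*5 = 290/3 ≈ 96.667)
(-1438 + k)*(-876) = (-1438 + 290/3)*(-876) = -4024/3*(-876) = 1175008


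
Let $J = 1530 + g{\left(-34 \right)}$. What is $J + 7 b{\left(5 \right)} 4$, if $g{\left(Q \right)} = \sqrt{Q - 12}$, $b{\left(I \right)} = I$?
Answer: $1670 + i \sqrt{46} \approx 1670.0 + 6.7823 i$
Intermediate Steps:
$g{\left(Q \right)} = \sqrt{-12 + Q}$
$J = 1530 + i \sqrt{46}$ ($J = 1530 + \sqrt{-12 - 34} = 1530 + \sqrt{-46} = 1530 + i \sqrt{46} \approx 1530.0 + 6.7823 i$)
$J + 7 b{\left(5 \right)} 4 = \left(1530 + i \sqrt{46}\right) + 7 \cdot 5 \cdot 4 = \left(1530 + i \sqrt{46}\right) + 35 \cdot 4 = \left(1530 + i \sqrt{46}\right) + 140 = 1670 + i \sqrt{46}$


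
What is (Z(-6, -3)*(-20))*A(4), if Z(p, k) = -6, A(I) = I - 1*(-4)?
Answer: 960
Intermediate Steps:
A(I) = 4 + I (A(I) = I + 4 = 4 + I)
(Z(-6, -3)*(-20))*A(4) = (-6*(-20))*(4 + 4) = 120*8 = 960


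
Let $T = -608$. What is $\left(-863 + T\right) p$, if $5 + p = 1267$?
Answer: $-1856402$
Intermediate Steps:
$p = 1262$ ($p = -5 + 1267 = 1262$)
$\left(-863 + T\right) p = \left(-863 - 608\right) 1262 = \left(-1471\right) 1262 = -1856402$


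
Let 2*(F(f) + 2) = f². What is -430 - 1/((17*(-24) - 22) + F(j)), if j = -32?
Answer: -34401/80 ≈ -430.01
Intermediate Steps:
F(f) = -2 + f²/2
-430 - 1/((17*(-24) - 22) + F(j)) = -430 - 1/((17*(-24) - 22) + (-2 + (½)*(-32)²)) = -430 - 1/((-408 - 22) + (-2 + (½)*1024)) = -430 - 1/(-430 + (-2 + 512)) = -430 - 1/(-430 + 510) = -430 - 1/80 = -34401/80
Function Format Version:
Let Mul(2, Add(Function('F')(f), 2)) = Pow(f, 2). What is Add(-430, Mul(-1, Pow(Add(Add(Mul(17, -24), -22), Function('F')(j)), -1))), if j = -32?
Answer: Rational(-34401, 80) ≈ -430.01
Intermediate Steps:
Function('F')(f) = Add(-2, Mul(Rational(1, 2), Pow(f, 2)))
Add(-430, Mul(-1, Pow(Add(Add(Mul(17, -24), -22), Function('F')(j)), -1))) = Add(-430, Mul(-1, Pow(Add(Add(Mul(17, -24), -22), Add(-2, Mul(Rational(1, 2), Pow(-32, 2)))), -1))) = Add(-430, Mul(-1, Pow(Add(Add(-408, -22), Add(-2, Mul(Rational(1, 2), 1024))), -1))) = Add(-430, Mul(-1, Pow(Add(-430, Add(-2, 512)), -1))) = Add(-430, Mul(-1, Pow(Add(-430, 510), -1))) = Add(-430, Mul(-1, Pow(80, -1))) = Add(-430, Mul(-1, Rational(1, 80))) = Add(-430, Rational(-1, 80)) = Rational(-34401, 80)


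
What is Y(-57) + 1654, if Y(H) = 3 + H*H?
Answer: 4906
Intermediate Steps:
Y(H) = 3 + H**2
Y(-57) + 1654 = (3 + (-57)**2) + 1654 = (3 + 3249) + 1654 = 3252 + 1654 = 4906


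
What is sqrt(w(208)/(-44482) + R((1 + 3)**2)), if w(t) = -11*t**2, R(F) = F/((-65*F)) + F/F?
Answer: 8*sqrt(381526895815)/1445665 ≈ 3.4181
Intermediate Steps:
R(F) = 64/65 (R(F) = F*(-1/(65*F)) + 1 = -1/65 + 1 = 64/65)
sqrt(w(208)/(-44482) + R((1 + 3)**2)) = sqrt(-11*208**2/(-44482) + 64/65) = sqrt(-11*43264*(-1/44482) + 64/65) = sqrt(-475904*(-1/44482) + 64/65) = sqrt(237952/22241 + 64/65) = sqrt(16890304/1445665) = 8*sqrt(381526895815)/1445665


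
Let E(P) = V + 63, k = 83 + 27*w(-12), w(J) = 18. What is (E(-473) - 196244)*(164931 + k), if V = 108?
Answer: -32450081500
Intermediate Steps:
k = 569 (k = 83 + 27*18 = 83 + 486 = 569)
E(P) = 171 (E(P) = 108 + 63 = 171)
(E(-473) - 196244)*(164931 + k) = (171 - 196244)*(164931 + 569) = -196073*165500 = -32450081500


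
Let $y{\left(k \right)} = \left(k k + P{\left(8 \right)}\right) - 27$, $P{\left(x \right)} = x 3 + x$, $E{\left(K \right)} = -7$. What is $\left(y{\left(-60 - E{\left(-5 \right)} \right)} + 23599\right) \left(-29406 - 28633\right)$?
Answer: $-1532984107$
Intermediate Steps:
$P{\left(x \right)} = 4 x$ ($P{\left(x \right)} = 3 x + x = 4 x$)
$y{\left(k \right)} = 5 + k^{2}$ ($y{\left(k \right)} = \left(k k + 4 \cdot 8\right) - 27 = \left(k^{2} + 32\right) - 27 = \left(32 + k^{2}\right) - 27 = 5 + k^{2}$)
$\left(y{\left(-60 - E{\left(-5 \right)} \right)} + 23599\right) \left(-29406 - 28633\right) = \left(\left(5 + \left(-60 - -7\right)^{2}\right) + 23599\right) \left(-29406 - 28633\right) = \left(\left(5 + \left(-60 + 7\right)^{2}\right) + 23599\right) \left(-58039\right) = \left(\left(5 + \left(-53\right)^{2}\right) + 23599\right) \left(-58039\right) = \left(\left(5 + 2809\right) + 23599\right) \left(-58039\right) = \left(2814 + 23599\right) \left(-58039\right) = 26413 \left(-58039\right) = -1532984107$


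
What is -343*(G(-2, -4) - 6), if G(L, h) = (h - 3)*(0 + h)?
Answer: -7546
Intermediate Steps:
G(L, h) = h*(-3 + h) (G(L, h) = (-3 + h)*h = h*(-3 + h))
-343*(G(-2, -4) - 6) = -343*(-4*(-3 - 4) - 6) = -343*(-4*(-7) - 6) = -343*(28 - 6) = -343*22 = -7546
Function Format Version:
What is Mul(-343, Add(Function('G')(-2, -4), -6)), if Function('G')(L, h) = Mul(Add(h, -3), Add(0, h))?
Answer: -7546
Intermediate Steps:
Function('G')(L, h) = Mul(h, Add(-3, h)) (Function('G')(L, h) = Mul(Add(-3, h), h) = Mul(h, Add(-3, h)))
Mul(-343, Add(Function('G')(-2, -4), -6)) = Mul(-343, Add(Mul(-4, Add(-3, -4)), -6)) = Mul(-343, Add(Mul(-4, -7), -6)) = Mul(-343, Add(28, -6)) = Mul(-343, 22) = -7546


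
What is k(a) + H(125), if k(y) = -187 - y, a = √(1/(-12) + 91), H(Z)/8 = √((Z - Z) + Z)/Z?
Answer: -187 - √3273/6 + 8*√5/25 ≈ -195.82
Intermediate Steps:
H(Z) = 8/√Z (H(Z) = 8*(√((Z - Z) + Z)/Z) = 8*(√(0 + Z)/Z) = 8*(√Z/Z) = 8/√Z)
a = √3273/6 (a = √(-1/12 + 91) = √(1091/12) = √3273/6 ≈ 9.5350)
k(a) + H(125) = (-187 - √3273/6) + 8/√125 = (-187 - √3273/6) + 8*(√5/25) = (-187 - √3273/6) + 8*√5/25 = -187 - √3273/6 + 8*√5/25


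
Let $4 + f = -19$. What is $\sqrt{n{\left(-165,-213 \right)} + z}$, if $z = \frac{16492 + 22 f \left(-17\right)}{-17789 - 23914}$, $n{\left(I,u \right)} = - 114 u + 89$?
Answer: $\frac{\sqrt{42383539538457}}{41703} \approx 156.11$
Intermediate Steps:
$f = -23$ ($f = -4 - 19 = -23$)
$n{\left(I,u \right)} = 89 - 114 u$
$z = - \frac{25094}{41703}$ ($z = \frac{16492 + 22 \left(-23\right) \left(-17\right)}{-17789 - 23914} = \frac{16492 - -8602}{-41703} = \left(16492 + 8602\right) \left(- \frac{1}{41703}\right) = 25094 \left(- \frac{1}{41703}\right) = - \frac{25094}{41703} \approx -0.60173$)
$\sqrt{n{\left(-165,-213 \right)} + z} = \sqrt{\left(89 - -24282\right) - \frac{25094}{41703}} = \sqrt{\left(89 + 24282\right) - \frac{25094}{41703}} = \sqrt{24371 - \frac{25094}{41703}} = \sqrt{\frac{1016318719}{41703}} = \frac{\sqrt{42383539538457}}{41703}$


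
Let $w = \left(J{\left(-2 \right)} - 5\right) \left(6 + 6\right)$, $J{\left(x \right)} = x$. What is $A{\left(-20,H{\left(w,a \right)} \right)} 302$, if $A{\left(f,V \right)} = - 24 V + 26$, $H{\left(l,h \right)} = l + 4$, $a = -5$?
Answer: $587692$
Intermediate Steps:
$w = -84$ ($w = \left(-2 - 5\right) \left(6 + 6\right) = \left(-7\right) 12 = -84$)
$H{\left(l,h \right)} = 4 + l$
$A{\left(f,V \right)} = 26 - 24 V$
$A{\left(-20,H{\left(w,a \right)} \right)} 302 = \left(26 - 24 \left(4 - 84\right)\right) 302 = \left(26 - -1920\right) 302 = \left(26 + 1920\right) 302 = 1946 \cdot 302 = 587692$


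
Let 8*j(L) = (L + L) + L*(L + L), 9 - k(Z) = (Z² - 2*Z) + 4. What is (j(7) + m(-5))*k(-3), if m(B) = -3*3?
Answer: -50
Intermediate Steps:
m(B) = -9
k(Z) = 5 - Z² + 2*Z (k(Z) = 9 - ((Z² - 2*Z) + 4) = 9 - (4 + Z² - 2*Z) = 9 + (-4 - Z² + 2*Z) = 5 - Z² + 2*Z)
j(L) = L/4 + L²/4 (j(L) = ((L + L) + L*(L + L))/8 = (2*L + L*(2*L))/8 = (2*L + 2*L²)/8 = L/4 + L²/4)
(j(7) + m(-5))*k(-3) = ((¼)*7*(1 + 7) - 9)*(5 - 1*(-3)² + 2*(-3)) = ((¼)*7*8 - 9)*(5 - 1*9 - 6) = (14 - 9)*(5 - 9 - 6) = 5*(-10) = -50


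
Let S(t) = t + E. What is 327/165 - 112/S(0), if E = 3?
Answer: -5833/165 ≈ -35.352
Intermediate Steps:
S(t) = 3 + t (S(t) = t + 3 = 3 + t)
327/165 - 112/S(0) = 327/165 - 112/(3 + 0) = 327*(1/165) - 112/3 = 109/55 - 112*1/3 = 109/55 - 112/3 = -5833/165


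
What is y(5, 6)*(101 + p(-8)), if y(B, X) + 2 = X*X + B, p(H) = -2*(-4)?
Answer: 4251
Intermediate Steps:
p(H) = 8
y(B, X) = -2 + B + X² (y(B, X) = -2 + (X*X + B) = -2 + (X² + B) = -2 + (B + X²) = -2 + B + X²)
y(5, 6)*(101 + p(-8)) = (-2 + 5 + 6²)*(101 + 8) = (-2 + 5 + 36)*109 = 39*109 = 4251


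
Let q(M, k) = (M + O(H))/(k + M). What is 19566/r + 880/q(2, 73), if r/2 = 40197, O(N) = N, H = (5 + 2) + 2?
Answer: 80397261/13399 ≈ 6000.2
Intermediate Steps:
H = 9 (H = 7 + 2 = 9)
q(M, k) = (9 + M)/(M + k) (q(M, k) = (M + 9)/(k + M) = (9 + M)/(M + k))
r = 80394 (r = 2*40197 = 80394)
19566/r + 880/q(2, 73) = 19566/80394 + 880/(((9 + 2)/(2 + 73))) = 19566*(1/80394) + 880/((11/75)) = 3261/13399 + 880/(((1/75)*11)) = 3261/13399 + 880/(11/75) = 3261/13399 + 880*(75/11) = 3261/13399 + 6000 = 80397261/13399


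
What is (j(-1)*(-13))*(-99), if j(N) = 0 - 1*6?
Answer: -7722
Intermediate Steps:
j(N) = -6 (j(N) = 0 - 6 = -6)
(j(-1)*(-13))*(-99) = -6*(-13)*(-99) = 78*(-99) = -7722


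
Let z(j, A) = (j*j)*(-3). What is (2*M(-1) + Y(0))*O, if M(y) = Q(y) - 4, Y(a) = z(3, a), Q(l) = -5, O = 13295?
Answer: -598275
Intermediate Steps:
z(j, A) = -3*j² (z(j, A) = j²*(-3) = -3*j²)
Y(a) = -27 (Y(a) = -3*3² = -3*9 = -27)
M(y) = -9 (M(y) = -5 - 4 = -9)
(2*M(-1) + Y(0))*O = (2*(-9) - 27)*13295 = (-18 - 27)*13295 = -45*13295 = -598275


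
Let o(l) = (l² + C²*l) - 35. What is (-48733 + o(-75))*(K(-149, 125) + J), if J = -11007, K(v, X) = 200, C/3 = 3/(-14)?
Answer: 91449947121/196 ≈ 4.6658e+8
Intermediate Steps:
C = -9/14 (C = 3*(3/(-14)) = 3*(3*(-1/14)) = 3*(-3/14) = -9/14 ≈ -0.64286)
o(l) = -35 + l² + 81*l/196 (o(l) = (l² + (-9/14)²*l) - 35 = (l² + 81*l/196) - 35 = -35 + l² + 81*l/196)
(-48733 + o(-75))*(K(-149, 125) + J) = (-48733 + (-35 + (-75)² + (81/196)*(-75)))*(200 - 11007) = (-48733 + (-35 + 5625 - 6075/196))*(-10807) = (-48733 + 1089565/196)*(-10807) = -8462103/196*(-10807) = 91449947121/196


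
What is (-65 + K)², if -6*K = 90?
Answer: 6400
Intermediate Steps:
K = -15 (K = -⅙*90 = -15)
(-65 + K)² = (-65 - 15)² = (-80)² = 6400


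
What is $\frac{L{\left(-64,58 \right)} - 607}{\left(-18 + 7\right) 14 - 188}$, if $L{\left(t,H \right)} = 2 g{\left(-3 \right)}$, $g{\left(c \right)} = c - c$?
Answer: $\frac{607}{342} \approx 1.7749$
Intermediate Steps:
$g{\left(c \right)} = 0$
$L{\left(t,H \right)} = 0$ ($L{\left(t,H \right)} = 2 \cdot 0 = 0$)
$\frac{L{\left(-64,58 \right)} - 607}{\left(-18 + 7\right) 14 - 188} = \frac{0 - 607}{\left(-18 + 7\right) 14 - 188} = - \frac{607}{\left(-11\right) 14 - 188} = - \frac{607}{-154 - 188} = - \frac{607}{-342} = \left(-607\right) \left(- \frac{1}{342}\right) = \frac{607}{342}$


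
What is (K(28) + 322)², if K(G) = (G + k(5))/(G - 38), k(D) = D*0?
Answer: 2547216/25 ≈ 1.0189e+5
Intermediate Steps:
k(D) = 0
K(G) = G/(-38 + G) (K(G) = (G + 0)/(G - 38) = G/(-38 + G))
(K(28) + 322)² = (28/(-38 + 28) + 322)² = (28/(-10) + 322)² = (28*(-⅒) + 322)² = (-14/5 + 322)² = (1596/5)² = 2547216/25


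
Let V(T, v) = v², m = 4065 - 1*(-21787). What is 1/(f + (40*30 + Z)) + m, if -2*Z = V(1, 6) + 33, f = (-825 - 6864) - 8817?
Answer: 793165210/30681 ≈ 25852.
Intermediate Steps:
m = 25852 (m = 4065 + 21787 = 25852)
f = -16506 (f = -7689 - 8817 = -16506)
Z = -69/2 (Z = -(6² + 33)/2 = -(36 + 33)/2 = -½*69 = -69/2 ≈ -34.500)
1/(f + (40*30 + Z)) + m = 1/(-16506 + (40*30 - 69/2)) + 25852 = 1/(-16506 + (1200 - 69/2)) + 25852 = 1/(-16506 + 2331/2) + 25852 = 1/(-30681/2) + 25852 = -2/30681 + 25852 = 793165210/30681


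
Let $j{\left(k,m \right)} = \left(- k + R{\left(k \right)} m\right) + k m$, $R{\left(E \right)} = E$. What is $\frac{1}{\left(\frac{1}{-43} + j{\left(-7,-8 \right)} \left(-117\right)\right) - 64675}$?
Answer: $- \frac{43}{3379715} \approx -1.2723 \cdot 10^{-5}$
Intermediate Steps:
$j{\left(k,m \right)} = - k + 2 k m$ ($j{\left(k,m \right)} = \left(- k + k m\right) + k m = - k + 2 k m$)
$\frac{1}{\left(\frac{1}{-43} + j{\left(-7,-8 \right)} \left(-117\right)\right) - 64675} = \frac{1}{\left(\frac{1}{-43} + - 7 \left(-1 + 2 \left(-8\right)\right) \left(-117\right)\right) - 64675} = \frac{1}{\left(- \frac{1}{43} + - 7 \left(-1 - 16\right) \left(-117\right)\right) - 64675} = \frac{1}{\left(- \frac{1}{43} + \left(-7\right) \left(-17\right) \left(-117\right)\right) - 64675} = \frac{1}{\left(- \frac{1}{43} + 119 \left(-117\right)\right) - 64675} = \frac{1}{\left(- \frac{1}{43} - 13923\right) - 64675} = \frac{1}{- \frac{598690}{43} - 64675} = \frac{1}{- \frac{3379715}{43}} = - \frac{43}{3379715}$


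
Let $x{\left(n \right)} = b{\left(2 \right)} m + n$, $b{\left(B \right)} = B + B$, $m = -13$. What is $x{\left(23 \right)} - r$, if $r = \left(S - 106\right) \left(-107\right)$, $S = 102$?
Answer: $-457$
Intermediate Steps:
$b{\left(B \right)} = 2 B$
$x{\left(n \right)} = -52 + n$ ($x{\left(n \right)} = 2 \cdot 2 \left(-13\right) + n = 4 \left(-13\right) + n = -52 + n$)
$r = 428$ ($r = \left(102 - 106\right) \left(-107\right) = \left(-4\right) \left(-107\right) = 428$)
$x{\left(23 \right)} - r = \left(-52 + 23\right) - 428 = -29 - 428 = -457$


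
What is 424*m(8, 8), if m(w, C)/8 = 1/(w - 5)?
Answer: 3392/3 ≈ 1130.7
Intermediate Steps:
m(w, C) = 8/(-5 + w) (m(w, C) = 8/(w - 5) = 8/(-5 + w))
424*m(8, 8) = 424*(8/(-5 + 8)) = 424*(8/3) = 3392/3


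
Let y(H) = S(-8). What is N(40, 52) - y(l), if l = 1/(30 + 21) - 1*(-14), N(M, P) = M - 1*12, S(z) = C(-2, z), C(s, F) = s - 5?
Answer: 35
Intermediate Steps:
C(s, F) = -5 + s
S(z) = -7 (S(z) = -5 - 2 = -7)
N(M, P) = -12 + M (N(M, P) = M - 12 = -12 + M)
l = 715/51 (l = 1/51 + 14 = 715/51 ≈ 14.020)
y(H) = -7
N(40, 52) - y(l) = (-12 + 40) - 1*(-7) = 28 + 7 = 35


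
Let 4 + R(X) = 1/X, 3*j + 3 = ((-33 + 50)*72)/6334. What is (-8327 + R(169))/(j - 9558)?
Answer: 4458939646/5116162181 ≈ 0.87154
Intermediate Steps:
j = -2963/3167 (j = -1 + (((-33 + 50)*72)/6334)/3 = -1 + ((17*72)*(1/6334))/3 = -1 + (1224*(1/6334))/3 = -1 + (⅓)*(612/3167) = -1 + 204/3167 = -2963/3167 ≈ -0.93559)
R(X) = -4 + 1/X
(-8327 + R(169))/(j - 9558) = (-8327 + (-4 + 1/169))/(-2963/3167 - 9558) = (-8327 + (-4 + 1/169))/(-30273149/3167) = (-8327 - 675/169)*(-3167/30273149) = -1407938/169*(-3167/30273149) = 4458939646/5116162181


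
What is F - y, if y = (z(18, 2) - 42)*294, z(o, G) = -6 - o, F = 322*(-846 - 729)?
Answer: -487746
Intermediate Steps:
F = -507150 (F = 322*(-1575) = -507150)
y = -19404 (y = ((-6 - 1*18) - 42)*294 = ((-6 - 18) - 42)*294 = (-24 - 42)*294 = -66*294 = -19404)
F - y = -507150 - 1*(-19404) = -507150 + 19404 = -487746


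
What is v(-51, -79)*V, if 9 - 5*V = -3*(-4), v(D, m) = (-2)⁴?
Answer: -48/5 ≈ -9.6000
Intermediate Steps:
v(D, m) = 16
V = -⅗ (V = 9/5 - (-3)*(-4)/5 = 9/5 - ⅕*12 = 9/5 - 12/5 = -⅗ ≈ -0.60000)
v(-51, -79)*V = 16*(-⅗) = -48/5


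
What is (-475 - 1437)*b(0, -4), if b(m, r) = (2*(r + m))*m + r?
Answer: 7648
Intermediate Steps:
b(m, r) = r + m*(2*m + 2*r) (b(m, r) = (2*(m + r))*m + r = (2*m + 2*r)*m + r = m*(2*m + 2*r) + r = r + m*(2*m + 2*r))
(-475 - 1437)*b(0, -4) = (-475 - 1437)*(-4 + 2*0**2 + 2*0*(-4)) = -1912*(-4 + 2*0 + 0) = -1912*(-4 + 0 + 0) = -1912*(-4) = 7648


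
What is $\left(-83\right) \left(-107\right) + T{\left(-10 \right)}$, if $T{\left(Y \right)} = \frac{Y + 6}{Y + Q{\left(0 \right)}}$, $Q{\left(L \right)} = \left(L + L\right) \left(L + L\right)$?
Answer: $\frac{44407}{5} \approx 8881.4$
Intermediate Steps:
$Q{\left(L \right)} = 4 L^{2}$ ($Q{\left(L \right)} = 2 L 2 L = 4 L^{2}$)
$T{\left(Y \right)} = \frac{6 + Y}{Y}$ ($T{\left(Y \right)} = \frac{Y + 6}{Y + 4 \cdot 0^{2}} = \frac{6 + Y}{Y + 4 \cdot 0} = \frac{6 + Y}{Y + 0} = \frac{6 + Y}{Y}$)
$\left(-83\right) \left(-107\right) + T{\left(-10 \right)} = \left(-83\right) \left(-107\right) + \frac{6 - 10}{-10} = 8881 - - \frac{2}{5} = 8881 + \frac{2}{5} = \frac{44407}{5}$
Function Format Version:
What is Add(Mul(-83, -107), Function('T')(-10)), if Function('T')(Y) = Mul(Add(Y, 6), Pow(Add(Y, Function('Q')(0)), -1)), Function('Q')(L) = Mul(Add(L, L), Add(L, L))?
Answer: Rational(44407, 5) ≈ 8881.4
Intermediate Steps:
Function('Q')(L) = Mul(4, Pow(L, 2)) (Function('Q')(L) = Mul(Mul(2, L), Mul(2, L)) = Mul(4, Pow(L, 2)))
Function('T')(Y) = Mul(Pow(Y, -1), Add(6, Y)) (Function('T')(Y) = Mul(Add(Y, 6), Pow(Add(Y, Mul(4, Pow(0, 2))), -1)) = Mul(Add(6, Y), Pow(Add(Y, Mul(4, 0)), -1)) = Mul(Add(6, Y), Pow(Add(Y, 0), -1)) = Mul(Add(6, Y), Pow(Y, -1)) = Mul(Pow(Y, -1), Add(6, Y)))
Add(Mul(-83, -107), Function('T')(-10)) = Add(Mul(-83, -107), Mul(Pow(-10, -1), Add(6, -10))) = Add(8881, Mul(Rational(-1, 10), -4)) = Add(8881, Rational(2, 5)) = Rational(44407, 5)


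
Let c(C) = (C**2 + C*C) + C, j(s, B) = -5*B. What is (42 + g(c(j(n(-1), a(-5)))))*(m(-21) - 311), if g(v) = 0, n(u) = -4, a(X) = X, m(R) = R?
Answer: -13944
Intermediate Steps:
c(C) = C + 2*C**2 (c(C) = (C**2 + C**2) + C = 2*C**2 + C = C + 2*C**2)
(42 + g(c(j(n(-1), a(-5)))))*(m(-21) - 311) = (42 + 0)*(-21 - 311) = 42*(-332) = -13944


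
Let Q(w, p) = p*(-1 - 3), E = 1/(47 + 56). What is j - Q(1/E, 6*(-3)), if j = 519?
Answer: 447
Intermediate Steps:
E = 1/103 ≈ 0.0097087
Q(w, p) = -4*p (Q(w, p) = p*(-4) = -4*p)
j - Q(1/E, 6*(-3)) = 519 - (-4)*6*(-3) = 519 - (-4)*(-18) = 519 - 1*72 = 519 - 72 = 447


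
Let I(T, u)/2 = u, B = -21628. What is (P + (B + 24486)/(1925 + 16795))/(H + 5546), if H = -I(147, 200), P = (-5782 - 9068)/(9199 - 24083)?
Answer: 40066309/179227769760 ≈ 0.00022355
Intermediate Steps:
P = 7425/7442 (P = -14850/(-14884) = -14850*(-1/14884) = 7425/7442 ≈ 0.99772)
I(T, u) = 2*u
H = -400 (H = -2*200 = -1*400 = -400)
(P + (B + 24486)/(1925 + 16795))/(H + 5546) = (7425/7442 + (-21628 + 24486)/(1925 + 16795))/(-400 + 5546) = (7425/7442 + 2858/18720)/5146 = (7425/7442 + 2858*(1/18720))*(1/5146) = (7425/7442 + 1429/9360)*(1/5146) = (40066309/34828560)*(1/5146) = 40066309/179227769760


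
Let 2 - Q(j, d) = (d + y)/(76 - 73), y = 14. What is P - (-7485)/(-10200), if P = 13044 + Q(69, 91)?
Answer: 8846981/680 ≈ 13010.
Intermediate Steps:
Q(j, d) = -8/3 - d/3 (Q(j, d) = 2 - (d + 14)/(76 - 73) = 2 - (14 + d)/3 = 2 - (14/3 + d/3) = 2 + (-14/3 - d/3) = -8/3 - d/3)
P = 13011 (P = 13044 + (-8/3 - ⅓*91) = 13044 + (-8/3 - 91/3) = 13044 - 33 = 13011)
P - (-7485)/(-10200) = 13011 - (-7485)/(-10200) = 13011 - (-7485)*(-1)/10200 = 13011 - 1*499/680 = 13011 - 499/680 = 8846981/680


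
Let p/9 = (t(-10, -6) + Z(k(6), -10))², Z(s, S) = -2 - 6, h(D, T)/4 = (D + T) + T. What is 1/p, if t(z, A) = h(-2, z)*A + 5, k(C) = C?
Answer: 1/2480625 ≈ 4.0312e-7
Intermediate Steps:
h(D, T) = 4*D + 8*T (h(D, T) = 4*((D + T) + T) = 4*(D + 2*T) = 4*D + 8*T)
t(z, A) = 5 + A*(-8 + 8*z) (t(z, A) = (4*(-2) + 8*z)*A + 5 = (-8 + 8*z)*A + 5 = A*(-8 + 8*z) + 5 = 5 + A*(-8 + 8*z))
Z(s, S) = -8
p = 2480625 (p = 9*((5 + 8*(-6)*(-1 - 10)) - 8)² = 9*((5 + 8*(-6)*(-11)) - 8)² = 9*((5 + 528) - 8)² = 9*(533 - 8)² = 9*525² = 9*275625 = 2480625)
1/p = 1/2480625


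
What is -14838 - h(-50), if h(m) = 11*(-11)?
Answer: -14717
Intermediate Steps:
h(m) = -121
-14838 - h(-50) = -14838 - 1*(-121) = -14838 + 121 = -14717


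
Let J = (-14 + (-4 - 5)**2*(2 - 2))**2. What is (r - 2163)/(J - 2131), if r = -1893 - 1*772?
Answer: 4828/1935 ≈ 2.4951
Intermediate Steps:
r = -2665 (r = -1893 - 772 = -2665)
J = 196 (J = (-14 + (-9)**2*0)**2 = (-14 + 81*0)**2 = (-14 + 0)**2 = (-14)**2 = 196)
(r - 2163)/(J - 2131) = (-2665 - 2163)/(196 - 2131) = -4828/(-1935) = -4828*(-1/1935) = 4828/1935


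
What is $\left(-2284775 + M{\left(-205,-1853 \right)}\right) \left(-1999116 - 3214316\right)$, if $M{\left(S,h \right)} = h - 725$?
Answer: $11924959325496$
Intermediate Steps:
$M{\left(S,h \right)} = -725 + h$
$\left(-2284775 + M{\left(-205,-1853 \right)}\right) \left(-1999116 - 3214316\right) = \left(-2284775 - 2578\right) \left(-1999116 - 3214316\right) = \left(-2284775 - 2578\right) \left(-5213432\right) = \left(-2287353\right) \left(-5213432\right) = 11924959325496$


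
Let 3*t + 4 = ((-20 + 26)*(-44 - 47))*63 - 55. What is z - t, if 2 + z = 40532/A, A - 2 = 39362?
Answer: 339062690/29523 ≈ 11485.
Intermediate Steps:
A = 39364 (A = 2 + 39362 = 39364)
z = -9549/9841 (z = -2 + 40532/39364 = -2 + 40532*(1/39364) = -2 + 10133/9841 = -9549/9841 ≈ -0.97033)
t = -34457/3 (t = -4/3 + (((-20 + 26)*(-44 - 47))*63 - 55)/3 = -4/3 + ((6*(-91))*63 - 55)/3 = -4/3 + (-546*63 - 55)/3 = -4/3 + (-34398 - 55)/3 = -4/3 + (1/3)*(-34453) = -4/3 - 34453/3 = -34457/3 ≈ -11486.)
z - t = -9549/9841 - 1*(-34457/3) = -9549/9841 + 34457/3 = 339062690/29523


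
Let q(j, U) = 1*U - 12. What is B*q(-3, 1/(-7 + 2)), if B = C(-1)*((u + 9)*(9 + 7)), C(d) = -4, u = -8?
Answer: 3904/5 ≈ 780.80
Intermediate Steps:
q(j, U) = -12 + U (q(j, U) = U - 12 = -12 + U)
B = -64 (B = -4*(-8 + 9)*(9 + 7) = -4*16 = -64)
B*q(-3, 1/(-7 + 2)) = -64*(-12 + 1/(-7 + 2)) = -64*(-12 + 1/(-5)) = -64*(-12 - ⅕) = -64*(-61/5) = 3904/5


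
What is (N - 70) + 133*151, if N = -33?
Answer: 19980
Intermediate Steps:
(N - 70) + 133*151 = (-33 - 70) + 133*151 = -103 + 20083 = 19980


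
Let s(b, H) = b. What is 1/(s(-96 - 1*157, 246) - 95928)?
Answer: -1/96181 ≈ -1.0397e-5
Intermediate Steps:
1/(s(-96 - 1*157, 246) - 95928) = 1/((-96 - 1*157) - 95928) = 1/((-96 - 157) - 95928) = 1/(-253 - 95928) = 1/(-96181) = -1/96181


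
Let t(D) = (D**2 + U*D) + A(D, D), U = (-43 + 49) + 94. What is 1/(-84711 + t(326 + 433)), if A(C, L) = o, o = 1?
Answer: 1/567271 ≈ 1.7628e-6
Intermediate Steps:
A(C, L) = 1
U = 100 (U = 6 + 94 = 100)
t(D) = 1 + D**2 + 100*D (t(D) = (D**2 + 100*D) + 1 = 1 + D**2 + 100*D)
1/(-84711 + t(326 + 433)) = 1/(-84711 + (1 + (326 + 433)**2 + 100*(326 + 433))) = 1/(-84711 + (1 + 759**2 + 100*759)) = 1/(-84711 + (1 + 576081 + 75900)) = 1/(-84711 + 651982) = 1/567271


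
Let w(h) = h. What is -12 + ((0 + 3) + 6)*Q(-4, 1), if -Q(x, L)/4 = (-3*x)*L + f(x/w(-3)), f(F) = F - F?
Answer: -444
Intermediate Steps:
f(F) = 0
Q(x, L) = 12*L*x (Q(x, L) = -4*((-3*x)*L + 0) = -4*(-3*L*x + 0) = -(-12)*L*x = 12*L*x)
-12 + ((0 + 3) + 6)*Q(-4, 1) = -12 + ((0 + 3) + 6)*(12*1*(-4)) = -12 + (3 + 6)*(-48) = -12 + 9*(-48) = -12 - 432 = -444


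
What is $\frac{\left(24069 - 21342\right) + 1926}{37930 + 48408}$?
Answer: $\frac{4653}{86338} \approx 0.053893$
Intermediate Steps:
$\frac{\left(24069 - 21342\right) + 1926}{37930 + 48408} = \frac{\left(24069 - 21342\right) + 1926}{86338} = \left(2727 + 1926\right) \frac{1}{86338} = 4653 \cdot \frac{1}{86338} = \frac{4653}{86338}$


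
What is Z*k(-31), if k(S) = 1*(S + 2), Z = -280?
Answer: 8120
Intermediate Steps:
k(S) = 2 + S (k(S) = 1*(2 + S) = 2 + S)
Z*k(-31) = -280*(2 - 31) = -280*(-29) = 8120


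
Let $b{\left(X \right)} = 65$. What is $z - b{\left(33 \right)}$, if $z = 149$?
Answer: $84$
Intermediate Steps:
$z - b{\left(33 \right)} = 149 - 65 = 84$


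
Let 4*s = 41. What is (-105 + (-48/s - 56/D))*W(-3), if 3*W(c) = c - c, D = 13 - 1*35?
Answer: 0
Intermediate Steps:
s = 41/4 (s = (1/4)*41 = 41/4 ≈ 10.250)
D = -22 (D = 13 - 35 = -22)
W(c) = 0 (W(c) = (c - c)/3 = (1/3)*0 = 0)
(-105 + (-48/s - 56/D))*W(-3) = (-105 + (-48/41/4 - 56/(-22)))*0 = (-105 + (-48*4/41 - 56*(-1/22)))*0 = (-105 + (-192/41 + 28/11))*0 = (-105 - 964/451)*0 = -48319/451*0 = 0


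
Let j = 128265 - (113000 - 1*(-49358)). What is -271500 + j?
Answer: -305593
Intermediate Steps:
j = -34093 (j = 128265 - (113000 + 49358) = 128265 - 1*162358 = 128265 - 162358 = -34093)
-271500 + j = -271500 - 34093 = -305593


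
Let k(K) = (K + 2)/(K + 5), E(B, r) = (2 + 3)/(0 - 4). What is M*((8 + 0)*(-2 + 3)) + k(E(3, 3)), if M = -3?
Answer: -119/5 ≈ -23.800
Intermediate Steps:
E(B, r) = -5/4 (E(B, r) = 5/(-4) = 5*(-¼) = -5/4)
k(K) = (2 + K)/(5 + K)
M*((8 + 0)*(-2 + 3)) + k(E(3, 3)) = -3*(8 + 0)*(-2 + 3) + (2 - 5/4)/(5 - 5/4) = -24 + (¾)/(15/4) = -3*8 + (4/15)*(¾) = -24 + ⅕ = -119/5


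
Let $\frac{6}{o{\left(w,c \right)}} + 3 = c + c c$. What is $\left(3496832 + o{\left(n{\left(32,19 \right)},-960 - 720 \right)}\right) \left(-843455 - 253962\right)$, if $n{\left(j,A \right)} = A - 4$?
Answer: $- \frac{3608151068378578450}{940239} \approx -3.8375 \cdot 10^{12}$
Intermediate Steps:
$n{\left(j,A \right)} = -4 + A$ ($n{\left(j,A \right)} = A - 4 = -4 + A$)
$o{\left(w,c \right)} = \frac{6}{-3 + c + c^{2}}$ ($o{\left(w,c \right)} = \frac{6}{-3 + \left(c + c c\right)} = \frac{6}{-3 + \left(c + c^{2}\right)} = \frac{6}{-3 + c + c^{2}}$)
$\left(3496832 + o{\left(n{\left(32,19 \right)},-960 - 720 \right)}\right) \left(-843455 - 253962\right) = \left(3496832 + \frac{6}{-3 - 1680 + \left(-960 - 720\right)^{2}}\right) \left(-843455 - 253962\right) = \left(3496832 + \frac{6}{-3 - 1680 + \left(-1680\right)^{2}}\right) \left(-1097417\right) = \left(3496832 + \frac{6}{-3 - 1680 + 2822400}\right) \left(-1097417\right) = \left(3496832 + \frac{6}{2820717}\right) \left(-1097417\right) = \left(3496832 + 6 \cdot \frac{1}{2820717}\right) \left(-1097417\right) = \left(3496832 + \frac{2}{940239}\right) \left(-1097417\right) = \frac{3287857822850}{940239} \left(-1097417\right) = - \frac{3608151068378578450}{940239}$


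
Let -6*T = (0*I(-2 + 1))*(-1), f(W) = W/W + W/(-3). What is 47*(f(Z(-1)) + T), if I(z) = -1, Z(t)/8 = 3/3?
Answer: -235/3 ≈ -78.333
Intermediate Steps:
Z(t) = 8 (Z(t) = 8*(3/3) = 8*(3*(⅓)) = 8*1 = 8)
f(W) = 1 - W/3 (f(W) = 1 + W*(-⅓) = 1 - W/3)
T = 0 (T = -0*(-1)*(-1)/6 = -0*(-1) = -⅙*0 = 0)
47*(f(Z(-1)) + T) = 47*((1 - ⅓*8) + 0) = 47*((1 - 8/3) + 0) = 47*(-5/3 + 0) = 47*(-5/3) = -235/3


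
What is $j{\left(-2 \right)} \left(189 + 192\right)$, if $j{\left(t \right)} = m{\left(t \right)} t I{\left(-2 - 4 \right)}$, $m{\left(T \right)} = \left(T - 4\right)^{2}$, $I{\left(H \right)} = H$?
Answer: $164592$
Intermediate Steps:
$m{\left(T \right)} = \left(-4 + T\right)^{2}$
$j{\left(t \right)} = - 6 t \left(-4 + t\right)^{2}$ ($j{\left(t \right)} = \left(-4 + t\right)^{2} t \left(-2 - 4\right) = t \left(-4 + t\right)^{2} \left(-2 - 4\right) = t \left(-4 + t\right)^{2} \left(-6\right) = - 6 t \left(-4 + t\right)^{2}$)
$j{\left(-2 \right)} \left(189 + 192\right) = \left(-6\right) \left(-2\right) \left(-4 - 2\right)^{2} \left(189 + 192\right) = \left(-6\right) \left(-2\right) \left(-6\right)^{2} \cdot 381 = \left(-6\right) \left(-2\right) 36 \cdot 381 = 432 \cdot 381 = 164592$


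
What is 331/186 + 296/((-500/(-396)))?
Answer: 5491919/23250 ≈ 236.21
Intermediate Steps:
331/186 + 296/((-500/(-396))) = 331*(1/186) + 296/((-500*(-1/396))) = 331/186 + 296/(125/99) = 331/186 + 296*(99/125) = 331/186 + 29304/125 = 5491919/23250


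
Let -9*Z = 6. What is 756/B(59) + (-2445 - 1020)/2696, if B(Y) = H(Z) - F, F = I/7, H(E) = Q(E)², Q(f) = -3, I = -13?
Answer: 3500973/51224 ≈ 68.346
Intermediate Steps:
Z = -⅔ (Z = -⅑*6 = -⅔ ≈ -0.66667)
H(E) = 9 (H(E) = (-3)² = 9)
F = -13/7 ≈ -1.8571
B(Y) = 76/7 (B(Y) = 9 - 1*(-13/7) = 9 + 13/7 = 76/7)
756/B(59) + (-2445 - 1020)/2696 = 756/(76/7) + (-2445 - 1020)/2696 = 756*(7/76) - 3465*1/2696 = 1323/19 - 3465/2696 = 3500973/51224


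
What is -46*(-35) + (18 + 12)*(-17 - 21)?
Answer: 470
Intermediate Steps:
-46*(-35) + (18 + 12)*(-17 - 21) = 1610 + 30*(-38) = 1610 - 1140 = 470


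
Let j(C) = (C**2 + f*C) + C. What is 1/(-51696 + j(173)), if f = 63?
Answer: -1/10695 ≈ -9.3502e-5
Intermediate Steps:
j(C) = C**2 + 64*C (j(C) = (C**2 + 63*C) + C = C**2 + 64*C)
1/(-51696 + j(173)) = 1/(-51696 + 173*(64 + 173)) = 1/(-51696 + 173*237) = 1/(-51696 + 41001) = 1/(-10695) = -1/10695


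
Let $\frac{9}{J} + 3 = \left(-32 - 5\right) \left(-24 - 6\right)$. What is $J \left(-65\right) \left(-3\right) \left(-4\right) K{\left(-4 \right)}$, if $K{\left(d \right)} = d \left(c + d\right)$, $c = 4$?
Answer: $0$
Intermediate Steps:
$J = \frac{1}{123}$ ($J = \frac{9}{-3 + \left(-32 - 5\right) \left(-24 - 6\right)} = \frac{9}{-3 - -1110} = \frac{9}{-3 + 1110} = \frac{9}{1107} = 9 \cdot \frac{1}{1107} = \frac{1}{123} \approx 0.0081301$)
$K{\left(d \right)} = d \left(4 + d\right)$
$J \left(-65\right) \left(-3\right) \left(-4\right) K{\left(-4 \right)} = \frac{1}{123} \left(-65\right) \left(-3\right) \left(-4\right) \left(- 4 \left(4 - 4\right)\right) = - \frac{65 \cdot 12 \left(\left(-4\right) 0\right)}{123} = - \frac{65 \cdot 12 \cdot 0}{123} = \left(- \frac{65}{123}\right) 0 = 0$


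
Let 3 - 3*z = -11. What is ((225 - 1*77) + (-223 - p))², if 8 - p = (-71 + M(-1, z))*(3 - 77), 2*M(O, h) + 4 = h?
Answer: 238362721/9 ≈ 2.6485e+7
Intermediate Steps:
z = 14/3 (z = 1 - ⅓*(-11) = 1 + 11/3 = 14/3 ≈ 4.6667)
M(O, h) = -2 + h/2
p = -15664/3 (p = 8 - (-71 + (-2 + (½)*(14/3)))*(3 - 77) = 8 - (-71 + (-2 + 7/3))*(-74) = 8 - (-71 + ⅓)*(-74) = 8 - (-212)*(-74)/3 = 8 - 1*15688/3 = 8 - 15688/3 = -15664/3 ≈ -5221.3)
((225 - 1*77) + (-223 - p))² = ((225 - 1*77) + (-223 - 1*(-15664/3)))² = ((225 - 77) + (-223 + 15664/3))² = (148 + 14995/3)² = (15439/3)² = 238362721/9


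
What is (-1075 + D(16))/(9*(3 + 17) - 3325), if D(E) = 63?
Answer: 1012/3145 ≈ 0.32178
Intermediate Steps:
(-1075 + D(16))/(9*(3 + 17) - 3325) = (-1075 + 63)/(9*(3 + 17) - 3325) = -1012/(9*20 - 3325) = -1012/(180 - 3325) = -1012/(-3145) = -1012*(-1/3145) = 1012/3145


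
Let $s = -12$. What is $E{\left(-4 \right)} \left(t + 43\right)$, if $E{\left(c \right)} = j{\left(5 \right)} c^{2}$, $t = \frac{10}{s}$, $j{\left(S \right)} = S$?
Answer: $\frac{10120}{3} \approx 3373.3$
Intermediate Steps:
$t = - \frac{5}{6}$ ($t = \frac{10}{-12} = 10 \left(- \frac{1}{12}\right) = - \frac{5}{6} \approx -0.83333$)
$E{\left(c \right)} = 5 c^{2}$
$E{\left(-4 \right)} \left(t + 43\right) = 5 \left(-4\right)^{2} \left(- \frac{5}{6} + 43\right) = 5 \cdot 16 \cdot \frac{253}{6} = 80 \cdot \frac{253}{6} = \frac{10120}{3}$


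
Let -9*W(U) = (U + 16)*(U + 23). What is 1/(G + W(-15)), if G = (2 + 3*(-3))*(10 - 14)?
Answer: 9/244 ≈ 0.036885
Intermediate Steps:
W(U) = -(16 + U)*(23 + U)/9 (W(U) = -(U + 16)*(U + 23)/9 = -(16 + U)*(23 + U)/9)
G = 28 (G = (2 - 9)*(-4) = -7*(-4) = 28)
1/(G + W(-15)) = 1/(28 + (-368/9 - 13/3*(-15) - ⅑*(-15)²)) = 1/(28 + (-368/9 + 65 - ⅑*225)) = 1/(28 + (-368/9 + 65 - 25)) = 1/(28 - 8/9) = 1/(244/9) = 9/244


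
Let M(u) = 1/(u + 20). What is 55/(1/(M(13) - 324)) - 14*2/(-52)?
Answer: -694894/39 ≈ -17818.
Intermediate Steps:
M(u) = 1/(20 + u)
55/(1/(M(13) - 324)) - 14*2/(-52) = 55/(1/(1/(20 + 13) - 324)) - 14*2/(-52) = 55/(1/(1/33 - 324)) - 28*(-1/52) = 55/(1/(1/33 - 324)) + 7/13 = 55/(1/(-10691/33)) + 7/13 = 55/(-33/10691) + 7/13 = 55*(-10691/33) + 7/13 = -53455/3 + 7/13 = -694894/39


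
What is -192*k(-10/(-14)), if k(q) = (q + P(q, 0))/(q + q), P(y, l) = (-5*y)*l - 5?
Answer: 576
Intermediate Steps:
P(y, l) = -5 - 5*l*y (P(y, l) = -5*l*y - 5 = -5 - 5*l*y)
k(q) = (-5 + q)/(2*q) (k(q) = (q + (-5 - 5*0*q))/(q + q) = (q + (-5 + 0))/((2*q)) = (q - 5)*(1/(2*q)) = (-5 + q)*(1/(2*q)) = (-5 + q)/(2*q))
-192*k(-10/(-14)) = -96*(-5 - 10/(-14))/((-10/(-14))) = -96*(-5 - 10*(-1/14))/((-10*(-1/14))) = -96*(-5 + 5/7)/5/7 = -96*7*(-30)/(5*7) = -192*(-3) = 576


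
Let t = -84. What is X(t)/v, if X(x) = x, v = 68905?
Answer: -84/68905 ≈ -0.0012191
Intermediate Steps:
X(t)/v = -84/68905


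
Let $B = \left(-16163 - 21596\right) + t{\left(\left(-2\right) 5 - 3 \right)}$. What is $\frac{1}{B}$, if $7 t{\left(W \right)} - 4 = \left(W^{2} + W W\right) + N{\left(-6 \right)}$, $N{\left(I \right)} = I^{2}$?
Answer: $- \frac{1}{37705} \approx -2.6522 \cdot 10^{-5}$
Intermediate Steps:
$t{\left(W \right)} = \frac{40}{7} + \frac{2 W^{2}}{7}$ ($t{\left(W \right)} = \frac{4}{7} + \frac{\left(W^{2} + W W\right) + \left(-6\right)^{2}}{7} = \frac{4}{7} + \frac{\left(W^{2} + W^{2}\right) + 36}{7} = \frac{4}{7} + \frac{2 W^{2} + 36}{7} = \frac{4}{7} + \frac{36 + 2 W^{2}}{7} = \frac{4}{7} + \left(\frac{36}{7} + \frac{2 W^{2}}{7}\right) = \frac{40}{7} + \frac{2 W^{2}}{7}$)
$B = -37705$ ($B = \left(-16163 - 21596\right) + \left(\frac{40}{7} + \frac{2 \left(\left(-2\right) 5 - 3\right)^{2}}{7}\right) = -37759 + \left(\frac{40}{7} + \frac{2 \left(-10 - 3\right)^{2}}{7}\right) = -37759 + \left(\frac{40}{7} + \frac{2 \left(-13\right)^{2}}{7}\right) = -37759 + \left(\frac{40}{7} + \frac{2}{7} \cdot 169\right) = -37759 + \left(\frac{40}{7} + \frac{338}{7}\right) = -37759 + 54 = -37705$)
$\frac{1}{B} = \frac{1}{-37705} = - \frac{1}{37705}$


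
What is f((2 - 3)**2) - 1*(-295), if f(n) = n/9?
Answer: 2656/9 ≈ 295.11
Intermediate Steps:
f(n) = n/9 (f(n) = n*(1/9) = n/9)
f((2 - 3)**2) - 1*(-295) = (2 - 3)**2/9 - 1*(-295) = (1/9)*(-1)**2 + 295 = (1/9)*1 + 295 = 1/9 + 295 = 2656/9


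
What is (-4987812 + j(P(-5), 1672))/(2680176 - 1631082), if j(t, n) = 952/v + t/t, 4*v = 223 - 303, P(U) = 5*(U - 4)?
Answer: -24939293/5245470 ≈ -4.7544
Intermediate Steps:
P(U) = -20 + 5*U (P(U) = 5*(-4 + U) = -20 + 5*U)
v = -20 (v = (223 - 303)/4 = (¼)*(-80) = -20)
j(t, n) = -233/5 (j(t, n) = 952/(-20) + t/t = 952*(-1/20) + 1 = -238/5 + 1 = -233/5)
(-4987812 + j(P(-5), 1672))/(2680176 - 1631082) = (-4987812 - 233/5)/(2680176 - 1631082) = -24939293/5/1049094 = -24939293/5*1/1049094 = -24939293/5245470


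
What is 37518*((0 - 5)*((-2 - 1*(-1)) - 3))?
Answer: 750360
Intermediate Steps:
37518*((0 - 5)*((-2 - 1*(-1)) - 3)) = 37518*(-5*((-2 + 1) - 3)) = 37518*(-5*(-1 - 3)) = 37518*(-5*(-4)) = 37518*20 = 750360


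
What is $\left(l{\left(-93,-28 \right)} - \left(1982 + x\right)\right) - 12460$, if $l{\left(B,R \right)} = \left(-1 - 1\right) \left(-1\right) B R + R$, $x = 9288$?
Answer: $-18550$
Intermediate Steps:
$l{\left(B,R \right)} = R + 2 B R$ ($l{\left(B,R \right)} = \left(-2\right) \left(-1\right) B R + R = 2 B R + R = R + 2 B R$)
$\left(l{\left(-93,-28 \right)} - \left(1982 + x\right)\right) - 12460 = \left(- 28 \left(1 + 2 \left(-93\right)\right) - 11270\right) - 12460 = \left(- 28 \left(1 - 186\right) - 11270\right) - 12460 = \left(\left(-28\right) \left(-185\right) - 11270\right) - 12460 = \left(5180 - 11270\right) - 12460 = -6090 - 12460 = -18550$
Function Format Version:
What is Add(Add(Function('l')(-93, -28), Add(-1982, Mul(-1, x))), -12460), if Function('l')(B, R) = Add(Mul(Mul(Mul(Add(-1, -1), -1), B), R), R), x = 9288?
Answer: -18550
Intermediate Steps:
Function('l')(B, R) = Add(R, Mul(2, B, R)) (Function('l')(B, R) = Add(Mul(Mul(Mul(-2, -1), B), R), R) = Add(Mul(Mul(2, B), R), R) = Add(Mul(2, B, R), R) = Add(R, Mul(2, B, R)))
Add(Add(Function('l')(-93, -28), Add(-1982, Mul(-1, x))), -12460) = Add(Add(Mul(-28, Add(1, Mul(2, -93))), Add(-1982, Mul(-1, 9288))), -12460) = Add(Add(Mul(-28, Add(1, -186)), Add(-1982, -9288)), -12460) = Add(Add(Mul(-28, -185), -11270), -12460) = Add(Add(5180, -11270), -12460) = Add(-6090, -12460) = -18550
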